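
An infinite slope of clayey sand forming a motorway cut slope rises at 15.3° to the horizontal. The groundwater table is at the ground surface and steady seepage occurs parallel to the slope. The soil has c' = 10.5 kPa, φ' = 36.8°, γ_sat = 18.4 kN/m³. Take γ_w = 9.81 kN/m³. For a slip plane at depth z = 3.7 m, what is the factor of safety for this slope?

FS = 1.88

With seepage parallel to the slope and the water table at the surface, the effective normal stress on the slip plane uses the buoyant unit weight γ' = γ_sat − γ_w while the driving shear stress uses γ_sat:
FS = [c' + γ' z cos²β tanφ'] / [γ_sat z sinβ cosβ]
γ' = 18.4 − 9.81 = 8.59 kN/m³
Numerator = 10.5 + 8.59·3.7·cos²15.3°·tan36.8° = 10.5 + 8.59·3.7·0.9304·0.7481 = 32.621 kPa
Denominator = 18.4·3.7·sin15.3°·cos15.3° = 18.4·3.7·0.2639·0.9646 = 17.328 kPa
FS = 32.621 / 17.328 = 1.883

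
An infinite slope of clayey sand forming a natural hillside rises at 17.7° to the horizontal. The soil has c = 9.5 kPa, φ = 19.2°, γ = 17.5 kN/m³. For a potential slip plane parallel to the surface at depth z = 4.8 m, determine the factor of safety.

FS = 1.48

For an infinite slope with a slip plane parallel to the surface (no pore pressure): FS = [c + γz cos²β tanφ] / [γz sinβ cosβ].
γz = 17.5·4.8 = 84.00 kN/m²
Numerator = 9.5 + 84.00·cos²17.7°·tan19.2° = 9.5 + 84.00·0.9076·0.3482 = 36.048 kPa
Denominator = 84.00·sin17.7°·cos17.7° = 84.00·0.3040·0.9527 = 24.330 kPa
FS = 36.048 / 24.330 = 1.482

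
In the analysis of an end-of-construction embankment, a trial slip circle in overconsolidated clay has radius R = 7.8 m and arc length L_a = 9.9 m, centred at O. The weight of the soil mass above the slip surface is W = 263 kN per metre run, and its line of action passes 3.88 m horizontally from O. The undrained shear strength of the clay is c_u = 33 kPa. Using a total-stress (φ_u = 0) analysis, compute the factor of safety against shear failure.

Taking moments about the centre O, the resisting moment is provided by the undrained shear strength acting along the arc:
M_R = c_u·L_a·R = 33·9.90·7.8 = 2548.3 kN·m/m
M_D = W·d = 263·3.88 = 1020.4 kN·m/m
FS = M_R / M_D = 2548.3 / 1020.4 = 2.497

FS = 2.50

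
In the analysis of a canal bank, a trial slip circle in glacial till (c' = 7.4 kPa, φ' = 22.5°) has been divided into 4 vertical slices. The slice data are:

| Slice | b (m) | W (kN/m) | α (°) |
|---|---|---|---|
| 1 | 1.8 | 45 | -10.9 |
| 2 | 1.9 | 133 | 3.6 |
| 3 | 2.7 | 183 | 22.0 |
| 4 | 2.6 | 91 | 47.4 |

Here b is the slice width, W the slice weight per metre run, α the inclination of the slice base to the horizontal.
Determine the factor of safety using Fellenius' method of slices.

FS = 1.82

Ordinary method of slices: FS = Σ[c'·Δl_i + (W_i cosα_i)·tanφ'] / Σ W_i sinα_i, with Δl_i = b_i / cosα_i.
Slice 1: Δl = 1.8/cos(-10.9°) = 1.833 m; N'_1 = 45·cos(-10.9°) = 44.2; c'Δl = 13.56; W sinα = -8.5
Slice 2: Δl = 1.9/cos3.6° = 1.904 m; N'_2 = 133·cos3.6° = 132.7; c'Δl = 14.09; W sinα = 8.4
Slice 3: Δl = 2.7/cos22.0° = 2.912 m; N'_3 = 183·cos22.0° = 169.7; c'Δl = 21.55; W sinα = 68.6
Slice 4: Δl = 2.6/cos47.4° = 3.841 m; N'_4 = 91·cos47.4° = 61.6; c'Δl = 28.42; W sinα = 67.0
Σc'Δl = 77.6 kN/m; ΣN' = 408.2 kN/m; ΣW sinα = 135.4 kN/m
Resisting = 77.6 + 408.2·tan22.5° = 77.6 + 169.1 = 246.7 kN/m
FS = 246.7 / 135.4 = 1.822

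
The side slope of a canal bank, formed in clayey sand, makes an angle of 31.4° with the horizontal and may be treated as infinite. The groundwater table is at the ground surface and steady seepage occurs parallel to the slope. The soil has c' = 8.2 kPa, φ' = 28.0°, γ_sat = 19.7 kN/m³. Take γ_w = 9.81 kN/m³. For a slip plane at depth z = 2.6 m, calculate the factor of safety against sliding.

FS = 0.80

With seepage parallel to the slope and the water table at the surface, the effective normal stress on the slip plane uses the buoyant unit weight γ' = γ_sat − γ_w while the driving shear stress uses γ_sat:
FS = [c' + γ' z cos²β tanφ'] / [γ_sat z sinβ cosβ]
γ' = 19.7 − 9.81 = 9.89 kN/m³
Numerator = 8.2 + 9.89·2.6·cos²31.4°·tan28.0° = 8.2 + 9.89·2.6·0.7285·0.5317 = 18.161 kPa
Denominator = 19.7·2.6·sin31.4°·cos31.4° = 19.7·2.6·0.5210·0.8536 = 22.778 kPa
FS = 18.161 / 22.778 = 0.797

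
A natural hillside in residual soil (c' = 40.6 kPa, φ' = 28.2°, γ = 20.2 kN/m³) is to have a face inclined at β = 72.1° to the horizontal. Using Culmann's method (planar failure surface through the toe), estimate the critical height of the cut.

Culmann's analysis gives the critical failure plane at α_cr = (β + φ')/2 = (72.1 + 28.2)/2 = 50.1°, and the critical height
H_c = (4c'/γ) · sinβ cosφ' / [1 − cos(β − φ')]
    = (4·40.6/20.2) · sin72.1°·cos28.2° / [1 − cos(43.9°)]
    = 8.040 · 0.9516·0.8813 / [1 − 0.7206]
    = 8.040 · 0.8386 / 0.2794
    = 24.13 m

H_c = 24.13 m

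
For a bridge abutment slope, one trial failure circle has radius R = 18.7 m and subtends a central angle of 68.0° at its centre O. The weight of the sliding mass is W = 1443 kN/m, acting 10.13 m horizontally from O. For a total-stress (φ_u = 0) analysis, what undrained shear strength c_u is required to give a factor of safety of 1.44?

FS = c_u·L_a·R / (W·d), so c_u = FS·W·d / (L_a·R).
Arc length L_a = R·θ = 18.7·(68.0°·π/180) = 18.7·1.1868 = 22.19 m
c_u = 1.44·1443·10.13 / (22.19·18.7) = 21049.3 / 415.02 = 50.72 kPa

c_u = 50.7 kPa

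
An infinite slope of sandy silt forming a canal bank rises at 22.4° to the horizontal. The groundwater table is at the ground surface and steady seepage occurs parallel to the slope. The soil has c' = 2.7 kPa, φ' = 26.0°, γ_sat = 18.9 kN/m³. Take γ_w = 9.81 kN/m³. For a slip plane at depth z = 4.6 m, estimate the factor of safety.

With seepage parallel to the slope and the water table at the surface, the effective normal stress on the slip plane uses the buoyant unit weight γ' = γ_sat − γ_w while the driving shear stress uses γ_sat:
FS = [c' + γ' z cos²β tanφ'] / [γ_sat z sinβ cosβ]
γ' = 18.9 − 9.81 = 9.09 kN/m³
Numerator = 2.7 + 9.09·4.6·cos²22.4°·tan26.0° = 2.7 + 9.09·4.6·0.8548·0.4877 = 20.133 kPa
Denominator = 18.9·4.6·sin22.4°·cos22.4° = 18.9·4.6·0.3811·0.9245 = 30.630 kPa
FS = 20.133 / 30.630 = 0.657

FS = 0.66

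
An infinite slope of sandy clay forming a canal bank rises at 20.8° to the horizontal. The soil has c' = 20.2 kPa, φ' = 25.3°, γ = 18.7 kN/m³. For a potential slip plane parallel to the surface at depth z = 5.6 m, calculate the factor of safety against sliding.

FS = 1.83

For an infinite slope with a slip plane parallel to the surface (no pore pressure): FS = [c' + γz cos²β tanφ'] / [γz sinβ cosβ].
γz = 18.7·5.6 = 104.72 kN/m²
Numerator = 20.2 + 104.72·cos²20.8°·tan25.3° = 20.2 + 104.72·0.8739·0.4727 = 63.459 kPa
Denominator = 104.72·sin20.8°·cos20.8° = 104.72·0.3551·0.9348 = 34.763 kPa
FS = 63.459 / 34.763 = 1.825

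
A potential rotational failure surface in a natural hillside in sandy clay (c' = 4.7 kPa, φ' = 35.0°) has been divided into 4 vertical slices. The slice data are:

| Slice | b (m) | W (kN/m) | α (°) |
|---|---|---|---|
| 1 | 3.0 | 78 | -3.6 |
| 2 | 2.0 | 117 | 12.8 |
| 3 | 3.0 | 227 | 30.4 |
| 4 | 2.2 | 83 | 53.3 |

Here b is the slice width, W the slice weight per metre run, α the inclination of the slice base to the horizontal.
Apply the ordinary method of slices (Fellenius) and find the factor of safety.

FS = 1.80

Ordinary method of slices: FS = Σ[c'·Δl_i + (W_i cosα_i)·tanφ'] / Σ W_i sinα_i, with Δl_i = b_i / cosα_i.
Slice 1: Δl = 3.0/cos(-3.6°) = 3.006 m; N'_1 = 78·cos(-3.6°) = 77.8; c'Δl = 14.13; W sinα = -4.9
Slice 2: Δl = 2.0/cos12.8° = 2.051 m; N'_2 = 117·cos12.8° = 114.1; c'Δl = 9.64; W sinα = 25.9
Slice 3: Δl = 3.0/cos30.4° = 3.478 m; N'_3 = 227·cos30.4° = 195.8; c'Δl = 16.35; W sinα = 114.9
Slice 4: Δl = 2.2/cos53.3° = 3.681 m; N'_4 = 83·cos53.3° = 49.6; c'Δl = 17.30; W sinα = 66.5
Σc'Δl = 57.4 kN/m; ΣN' = 437.3 kN/m; ΣW sinα = 202.4 kN/m
Resisting = 57.4 + 437.3·tan35.0° = 57.4 + 306.2 = 363.6 kN/m
FS = 363.6 / 202.4 = 1.796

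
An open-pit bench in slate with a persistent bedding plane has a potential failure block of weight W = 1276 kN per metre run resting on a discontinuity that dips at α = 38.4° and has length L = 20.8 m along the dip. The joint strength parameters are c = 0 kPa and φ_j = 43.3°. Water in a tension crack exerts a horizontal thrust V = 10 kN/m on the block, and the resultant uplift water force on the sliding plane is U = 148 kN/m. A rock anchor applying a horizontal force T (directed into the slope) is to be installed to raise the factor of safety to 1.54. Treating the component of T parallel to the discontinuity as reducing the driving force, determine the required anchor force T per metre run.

Resolving forces along and normal to the sliding plane, with the horizontal anchor force T adding T·sinα to the effective normal force and T·cosα acting up the plane against the driving force:
FS = [cL + (W cosα − U − V sinα + T sinα) tanφ_j] / [W sinα + V cosα − T cosα]
Without the anchor: N' = 845.8 kN/m, driving T_d = 800.4 kN/m, resisting R = 0·20.8 + 845.8·tan43.3° = 797.0 kN/m, FS = 1.00.
Setting FS = 1.54 and solving for T:
1.54·(800.4 − T cos38.4°) = 797.0 + T sin38.4°·tan43.3°
T·(sin38.4°·tan43.3° + 1.54·cos38.4°) = 1.54·800.4 − 797.0
T·(0.6211·0.9424 + 1.54·0.7837) = 1232.6 − 797.0 = 435.6
T·1.7922 = 435.6
T = 243.1 kN/m

T = 243 kN/m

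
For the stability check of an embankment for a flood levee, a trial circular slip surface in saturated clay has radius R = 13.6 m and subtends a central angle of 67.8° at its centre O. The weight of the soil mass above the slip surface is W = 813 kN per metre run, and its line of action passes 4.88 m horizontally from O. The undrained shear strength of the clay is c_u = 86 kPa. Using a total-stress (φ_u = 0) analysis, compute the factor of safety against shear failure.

FS = 4.74

Taking moments about the centre O, the resisting moment is provided by the undrained shear strength acting along the arc:
Arc length L_a = R·θ = 13.6·(67.8°·π/180) = 13.6·1.1833 = 16.09 m
M_R = c_u·L_a·R = 86·16.09·13.6 = 18822.8 kN·m/m
M_D = W·d = 813·4.88 = 3967.4 kN·m/m
FS = M_R / M_D = 18822.8 / 3967.4 = 4.744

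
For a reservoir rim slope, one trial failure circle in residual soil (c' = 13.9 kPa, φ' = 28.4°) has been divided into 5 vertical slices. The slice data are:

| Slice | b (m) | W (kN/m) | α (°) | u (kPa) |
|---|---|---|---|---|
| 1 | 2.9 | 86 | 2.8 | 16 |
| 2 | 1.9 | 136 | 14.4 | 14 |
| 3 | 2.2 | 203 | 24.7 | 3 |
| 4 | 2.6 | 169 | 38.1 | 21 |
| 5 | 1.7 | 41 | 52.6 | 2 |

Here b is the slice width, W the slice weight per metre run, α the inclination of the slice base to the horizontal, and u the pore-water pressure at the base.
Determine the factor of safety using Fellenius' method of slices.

Ordinary method of slices: FS = Σ[c'·Δl_i + (W_i cosα_i − u_i·Δl_i)·tanφ'] / Σ W_i sinα_i, with Δl_i = b_i / cosα_i.
Slice 1: Δl = 2.9/cos2.8° = 2.903 m; N'_1 = 86·cos2.8° − 16·2.903 = 39.4; c'Δl = 40.36; W sinα = 4.2
Slice 2: Δl = 1.9/cos14.4° = 1.962 m; N'_2 = 136·cos14.4° − 14·1.962 = 104.3; c'Δl = 27.27; W sinα = 33.8
Slice 3: Δl = 2.2/cos24.7° = 2.422 m; N'_3 = 203·cos24.7° − 3·2.422 = 177.2; c'Δl = 33.66; W sinα = 84.8
Slice 4: Δl = 2.6/cos38.1° = 3.304 m; N'_4 = 169·cos38.1° − 21·3.304 = 63.6; c'Δl = 45.93; W sinα = 104.3
Slice 5: Δl = 1.7/cos52.6° = 2.799 m; N'_5 = 41·cos52.6° − 2·2.799 = 19.3; c'Δl = 38.91; W sinα = 32.6
Σc'Δl = 186.1 kN/m; ΣN' = 403.8 kN/m; ΣW sinα = 259.7 kN/m
Resisting = 186.1 + 403.8·tan28.4° = 186.1 + 218.3 = 404.4 kN/m
FS = 404.4 / 259.7 = 1.557

FS = 1.56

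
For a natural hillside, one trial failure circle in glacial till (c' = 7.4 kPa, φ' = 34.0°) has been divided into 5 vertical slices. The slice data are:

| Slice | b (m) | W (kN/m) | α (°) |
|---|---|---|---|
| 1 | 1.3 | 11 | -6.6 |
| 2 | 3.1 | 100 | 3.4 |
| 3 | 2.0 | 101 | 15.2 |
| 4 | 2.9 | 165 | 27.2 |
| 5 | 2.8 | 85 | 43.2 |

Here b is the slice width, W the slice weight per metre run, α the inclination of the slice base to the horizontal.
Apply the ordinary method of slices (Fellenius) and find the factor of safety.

FS = 2.32

Ordinary method of slices: FS = Σ[c'·Δl_i + (W_i cosα_i)·tanφ'] / Σ W_i sinα_i, with Δl_i = b_i / cosα_i.
Slice 1: Δl = 1.3/cos(-6.6°) = 1.309 m; N'_1 = 11·cos(-6.6°) = 10.9; c'Δl = 9.68; W sinα = -1.3
Slice 2: Δl = 3.1/cos3.4° = 3.105 m; N'_2 = 100·cos3.4° = 99.8; c'Δl = 22.98; W sinα = 5.9
Slice 3: Δl = 2.0/cos15.2° = 2.073 m; N'_3 = 101·cos15.2° = 97.5; c'Δl = 15.34; W sinα = 26.5
Slice 4: Δl = 2.9/cos27.2° = 3.261 m; N'_4 = 165·cos27.2° = 146.8; c'Δl = 24.13; W sinα = 75.4
Slice 5: Δl = 2.8/cos43.2° = 3.841 m; N'_5 = 85·cos43.2° = 62.0; c'Δl = 28.42; W sinα = 58.2
Σc'Δl = 100.6 kN/m; ΣN' = 416.9 kN/m; ΣW sinα = 164.8 kN/m
Resisting = 100.6 + 416.9·tan34.0° = 100.6 + 281.2 = 381.8 kN/m
FS = 381.8 / 164.8 = 2.317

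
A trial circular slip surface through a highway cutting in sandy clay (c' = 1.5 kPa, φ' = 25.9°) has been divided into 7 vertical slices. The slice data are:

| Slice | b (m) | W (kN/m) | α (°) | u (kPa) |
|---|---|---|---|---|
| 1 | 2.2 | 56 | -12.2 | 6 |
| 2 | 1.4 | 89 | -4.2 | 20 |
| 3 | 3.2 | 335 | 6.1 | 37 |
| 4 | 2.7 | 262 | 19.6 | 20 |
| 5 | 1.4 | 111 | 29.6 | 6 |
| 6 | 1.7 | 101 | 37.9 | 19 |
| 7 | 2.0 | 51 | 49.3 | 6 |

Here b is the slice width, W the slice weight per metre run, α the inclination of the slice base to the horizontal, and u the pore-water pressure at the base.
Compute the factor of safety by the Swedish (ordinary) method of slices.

Ordinary method of slices: FS = Σ[c'·Δl_i + (W_i cosα_i − u_i·Δl_i)·tanφ'] / Σ W_i sinα_i, with Δl_i = b_i / cosα_i.
Slice 1: Δl = 2.2/cos(-12.2°) = 2.251 m; N'_1 = 56·cos(-12.2°) − 6·2.251 = 41.2; c'Δl = 3.38; W sinα = -11.8
Slice 2: Δl = 1.4/cos(-4.2°) = 1.404 m; N'_2 = 89·cos(-4.2°) − 20·1.404 = 60.7; c'Δl = 2.11; W sinα = -6.5
Slice 3: Δl = 3.2/cos6.1° = 3.218 m; N'_3 = 335·cos6.1° − 37·3.218 = 214.0; c'Δl = 4.83; W sinα = 35.6
Slice 4: Δl = 2.7/cos19.6° = 2.866 m; N'_4 = 262·cos19.6° − 20·2.866 = 189.5; c'Δl = 4.30; W sinα = 87.9
Slice 5: Δl = 1.4/cos29.6° = 1.610 m; N'_5 = 111·cos29.6° − 6·1.610 = 86.9; c'Δl = 2.42; W sinα = 54.8
Slice 6: Δl = 1.7/cos37.9° = 2.154 m; N'_6 = 101·cos37.9° − 19·2.154 = 38.8; c'Δl = 3.23; W sinα = 62.0
Slice 7: Δl = 2.0/cos49.3° = 3.067 m; N'_7 = 51·cos49.3° − 6·3.067 = 14.9; c'Δl = 4.60; W sinα = 38.7
Σc'Δl = 24.9 kN/m; ΣN' = 645.9 kN/m; ΣW sinα = 260.7 kN/m
Resisting = 24.9 + 645.9·tan25.9° = 24.9 + 313.6 = 338.5 kN/m
FS = 338.5 / 260.7 = 1.299

FS = 1.30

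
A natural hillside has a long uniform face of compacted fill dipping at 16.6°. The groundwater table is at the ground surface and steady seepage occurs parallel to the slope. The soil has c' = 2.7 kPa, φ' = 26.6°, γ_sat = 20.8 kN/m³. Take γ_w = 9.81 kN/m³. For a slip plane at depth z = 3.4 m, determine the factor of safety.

With seepage parallel to the slope and the water table at the surface, the effective normal stress on the slip plane uses the buoyant unit weight γ' = γ_sat − γ_w while the driving shear stress uses γ_sat:
FS = [c' + γ' z cos²β tanφ'] / [γ_sat z sinβ cosβ]
γ' = 20.8 − 9.81 = 10.99 kN/m³
Numerator = 2.7 + 10.99·3.4·cos²16.6°·tan26.6° = 2.7 + 10.99·3.4·0.9184·0.5008 = 19.884 kPa
Denominator = 20.8·3.4·sin16.6°·cos16.6° = 20.8·3.4·0.2857·0.9583 = 19.362 kPa
FS = 19.884 / 19.362 = 1.027

FS = 1.03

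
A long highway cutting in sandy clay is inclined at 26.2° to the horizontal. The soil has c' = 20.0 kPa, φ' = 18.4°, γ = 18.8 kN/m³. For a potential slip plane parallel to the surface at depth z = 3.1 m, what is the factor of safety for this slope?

FS = 1.54

For an infinite slope with a slip plane parallel to the surface (no pore pressure): FS = [c' + γz cos²β tanφ'] / [γz sinβ cosβ].
γz = 18.8·3.1 = 58.28 kN/m²
Numerator = 20.0 + 58.28·cos²26.2°·tan18.4° = 20.0 + 58.28·0.8051·0.3327 = 35.608 kPa
Denominator = 58.28·sin26.2°·cos26.2° = 58.28·0.4415·0.8973 = 23.087 kPa
FS = 35.608 / 23.087 = 1.542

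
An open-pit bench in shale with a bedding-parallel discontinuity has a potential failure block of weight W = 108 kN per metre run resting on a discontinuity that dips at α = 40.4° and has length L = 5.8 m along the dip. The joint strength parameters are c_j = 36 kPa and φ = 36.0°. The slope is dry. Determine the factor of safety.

Resolving the block weight along and normal to the plane and applying the Mohr–Coulomb strength on the joint:
N' = W cosα = 108·cos40.4° = 82.2 kN/m
Driving force T = W sinα = 108·sin40.4° = 70.0 kN/m
Resisting force R = c_j·L + N'·tanφ = 36·5.8 + 82.2·tan36.0° = 208.8 + 59.8 = 268.6 kN/m
FS = R / T = 268.6 / 70.0 = 3.837

FS = 3.84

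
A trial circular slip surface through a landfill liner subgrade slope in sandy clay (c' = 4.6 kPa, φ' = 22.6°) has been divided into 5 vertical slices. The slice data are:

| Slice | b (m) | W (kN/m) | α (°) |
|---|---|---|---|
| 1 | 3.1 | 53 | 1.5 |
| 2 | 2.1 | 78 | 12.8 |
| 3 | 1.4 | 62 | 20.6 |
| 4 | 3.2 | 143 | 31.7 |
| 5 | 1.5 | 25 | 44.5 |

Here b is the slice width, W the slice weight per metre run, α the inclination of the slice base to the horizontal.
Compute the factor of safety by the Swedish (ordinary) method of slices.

Ordinary method of slices: FS = Σ[c'·Δl_i + (W_i cosα_i)·tanφ'] / Σ W_i sinα_i, with Δl_i = b_i / cosα_i.
Slice 1: Δl = 3.1/cos1.5° = 3.101 m; N'_1 = 53·cos1.5° = 53.0; c'Δl = 14.26; W sinα = 1.4
Slice 2: Δl = 2.1/cos12.8° = 2.154 m; N'_2 = 78·cos12.8° = 76.1; c'Δl = 9.91; W sinα = 17.3
Slice 3: Δl = 1.4/cos20.6° = 1.496 m; N'_3 = 62·cos20.6° = 58.0; c'Δl = 6.88; W sinα = 21.8
Slice 4: Δl = 3.2/cos31.7° = 3.761 m; N'_4 = 143·cos31.7° = 121.7; c'Δl = 17.30; W sinα = 75.1
Slice 5: Δl = 1.5/cos44.5° = 2.103 m; N'_5 = 25·cos44.5° = 17.8; c'Δl = 9.67; W sinα = 17.5
Σc'Δl = 58.0 kN/m; ΣN' = 326.6 kN/m; ΣW sinα = 133.1 kN/m
Resisting = 58.0 + 326.6·tan22.6° = 58.0 + 135.9 = 194.0 kN/m
FS = 194.0 / 133.1 = 1.457

FS = 1.46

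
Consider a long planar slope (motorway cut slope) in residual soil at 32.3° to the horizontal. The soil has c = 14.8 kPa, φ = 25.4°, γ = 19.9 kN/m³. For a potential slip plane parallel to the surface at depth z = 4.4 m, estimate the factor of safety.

FS = 1.13

For an infinite slope with a slip plane parallel to the surface (no pore pressure): FS = [c + γz cos²β tanφ] / [γz sinβ cosβ].
γz = 19.9·4.4 = 87.56 kN/m²
Numerator = 14.8 + 87.56·cos²32.3°·tan25.4° = 14.8 + 87.56·0.7145·0.4748 = 44.505 kPa
Denominator = 87.56·sin32.3°·cos32.3° = 87.56·0.5344·0.8453 = 39.548 kPa
FS = 44.505 / 39.548 = 1.125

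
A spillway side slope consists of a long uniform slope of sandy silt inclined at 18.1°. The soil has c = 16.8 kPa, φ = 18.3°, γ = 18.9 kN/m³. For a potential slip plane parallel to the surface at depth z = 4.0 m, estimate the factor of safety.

For an infinite slope with a slip plane parallel to the surface (no pore pressure): FS = [c + γz cos²β tanφ] / [γz sinβ cosβ].
γz = 18.9·4.0 = 75.60 kN/m²
Numerator = 16.8 + 75.60·cos²18.1°·tan18.3° = 16.8 + 75.60·0.9035·0.3307 = 39.389 kPa
Denominator = 75.60·sin18.1°·cos18.1° = 75.60·0.3107·0.9505 = 22.325 kPa
FS = 39.389 / 22.325 = 1.764

FS = 1.76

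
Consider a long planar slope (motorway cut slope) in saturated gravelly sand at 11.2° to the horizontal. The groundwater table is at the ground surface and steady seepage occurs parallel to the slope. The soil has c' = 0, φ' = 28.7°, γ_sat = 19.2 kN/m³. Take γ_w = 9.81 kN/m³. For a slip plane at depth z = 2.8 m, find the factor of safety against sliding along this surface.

FS = 1.35

With seepage parallel to the slope and the water table at the surface, the effective normal stress on the slip plane uses the buoyant unit weight γ' = γ_sat − γ_w while the driving shear stress uses γ_sat:
FS = [c' + γ' z cos²β tanφ'] / [γ_sat z sinβ cosβ]
(For c' = 0 this reduces to FS = (γ'/γ_sat)·tanφ'/tanβ.)
γ' = 19.2 − 9.81 = 9.39 kN/m³
Numerator = 0.0 + 9.39·2.8·cos²11.2°·tan28.7° = 0.0 + 9.39·2.8·0.9623·0.5475 = 13.851 kPa
Denominator = 19.2·2.8·sin11.2°·cos11.2° = 19.2·2.8·0.1942·0.9810 = 10.243 kPa
FS = 13.851 / 10.243 = 1.352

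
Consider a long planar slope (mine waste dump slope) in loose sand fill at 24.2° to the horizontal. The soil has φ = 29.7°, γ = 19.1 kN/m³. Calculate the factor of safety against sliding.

For a dry cohesionless infinite slope the factor of safety is FS = tanφ / tanβ.
FS = tan29.7° / tan24.2° = 0.5704 / 0.4494 = 1.269

FS = 1.27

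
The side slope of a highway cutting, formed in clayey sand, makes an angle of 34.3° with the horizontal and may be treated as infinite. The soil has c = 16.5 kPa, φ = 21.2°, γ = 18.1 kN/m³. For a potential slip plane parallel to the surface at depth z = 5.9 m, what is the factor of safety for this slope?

For an infinite slope with a slip plane parallel to the surface (no pore pressure): FS = [c + γz cos²β tanφ] / [γz sinβ cosβ].
γz = 18.1·5.9 = 106.79 kN/m²
Numerator = 16.5 + 106.79·cos²34.3°·tan21.2° = 16.5 + 106.79·0.6824·0.3879 = 44.767 kPa
Denominator = 106.79·sin34.3°·cos34.3° = 106.79·0.5635·0.8261 = 49.714 kPa
FS = 44.767 / 49.714 = 0.901

FS = 0.90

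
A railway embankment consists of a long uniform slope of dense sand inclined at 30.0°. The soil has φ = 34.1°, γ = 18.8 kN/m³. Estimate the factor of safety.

For a dry cohesionless infinite slope the factor of safety is FS = tanφ / tanβ.
FS = tan34.1° / tan30.0° = 0.6771 / 0.5774 = 1.173

FS = 1.17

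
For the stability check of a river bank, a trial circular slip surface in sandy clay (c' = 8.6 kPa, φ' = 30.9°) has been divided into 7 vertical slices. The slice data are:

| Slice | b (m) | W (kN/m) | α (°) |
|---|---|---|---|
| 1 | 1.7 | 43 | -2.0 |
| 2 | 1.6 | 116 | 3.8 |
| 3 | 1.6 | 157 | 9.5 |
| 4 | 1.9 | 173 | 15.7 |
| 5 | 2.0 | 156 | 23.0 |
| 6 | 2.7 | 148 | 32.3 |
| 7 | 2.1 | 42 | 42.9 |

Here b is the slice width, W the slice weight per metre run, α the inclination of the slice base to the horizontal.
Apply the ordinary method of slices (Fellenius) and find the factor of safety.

Ordinary method of slices: FS = Σ[c'·Δl_i + (W_i cosα_i)·tanφ'] / Σ W_i sinα_i, with Δl_i = b_i / cosα_i.
Slice 1: Δl = 1.7/cos(-2.0°) = 1.701 m; N'_1 = 43·cos(-2.0°) = 43.0; c'Δl = 14.63; W sinα = -1.5
Slice 2: Δl = 1.6/cos3.8° = 1.604 m; N'_2 = 116·cos3.8° = 115.7; c'Δl = 13.79; W sinα = 7.7
Slice 3: Δl = 1.6/cos9.5° = 1.622 m; N'_3 = 157·cos9.5° = 154.8; c'Δl = 13.95; W sinα = 25.9
Slice 4: Δl = 1.9/cos15.7° = 1.974 m; N'_4 = 173·cos15.7° = 166.5; c'Δl = 16.97; W sinα = 46.8
Slice 5: Δl = 2.0/cos23.0° = 2.173 m; N'_5 = 156·cos23.0° = 143.6; c'Δl = 18.69; W sinα = 61.0
Slice 6: Δl = 2.7/cos32.3° = 3.194 m; N'_6 = 148·cos32.3° = 125.1; c'Δl = 27.47; W sinα = 79.1
Slice 7: Δl = 2.1/cos42.9° = 2.867 m; N'_7 = 42·cos42.9° = 30.8; c'Δl = 24.65; W sinα = 28.6
Σc'Δl = 130.2 kN/m; ΣN' = 779.6 kN/m; ΣW sinα = 247.5 kN/m
Resisting = 130.2 + 779.6·tan30.9° = 130.2 + 466.6 = 596.7 kN/m
FS = 596.7 / 247.5 = 2.411

FS = 2.41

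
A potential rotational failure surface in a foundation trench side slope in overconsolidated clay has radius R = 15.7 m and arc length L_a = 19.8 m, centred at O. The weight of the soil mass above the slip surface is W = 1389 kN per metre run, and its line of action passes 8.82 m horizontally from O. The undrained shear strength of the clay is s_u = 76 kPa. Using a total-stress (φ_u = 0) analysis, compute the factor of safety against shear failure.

FS = 1.93

Taking moments about the centre O, the resisting moment is provided by the undrained shear strength acting along the arc:
M_R = s_u·L_a·R = 76·19.80·15.7 = 23625.4 kN·m/m
M_D = W·d = 1389·8.82 = 12251.0 kN·m/m
FS = M_R / M_D = 23625.4 / 12251.0 = 1.928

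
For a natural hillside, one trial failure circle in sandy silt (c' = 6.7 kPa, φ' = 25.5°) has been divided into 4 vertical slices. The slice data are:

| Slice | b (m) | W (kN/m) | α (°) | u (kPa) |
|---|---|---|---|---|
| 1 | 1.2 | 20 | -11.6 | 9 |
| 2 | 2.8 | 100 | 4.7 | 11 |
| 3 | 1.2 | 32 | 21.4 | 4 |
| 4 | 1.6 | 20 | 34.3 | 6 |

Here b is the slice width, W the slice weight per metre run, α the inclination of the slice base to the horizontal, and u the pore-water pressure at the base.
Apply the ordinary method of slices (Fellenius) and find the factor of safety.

Ordinary method of slices: FS = Σ[c'·Δl_i + (W_i cosα_i − u_i·Δl_i)·tanφ'] / Σ W_i sinα_i, with Δl_i = b_i / cosα_i.
Slice 1: Δl = 1.2/cos(-11.6°) = 1.225 m; N'_1 = 20·cos(-11.6°) − 9·1.225 = 8.6; c'Δl = 8.21; W sinα = -4.0
Slice 2: Δl = 2.8/cos4.7° = 2.809 m; N'_2 = 100·cos4.7° − 11·2.809 = 68.8; c'Δl = 18.82; W sinα = 8.2
Slice 3: Δl = 1.2/cos21.4° = 1.289 m; N'_3 = 32·cos21.4° − 4·1.289 = 24.6; c'Δl = 8.64; W sinα = 11.7
Slice 4: Δl = 1.6/cos34.3° = 1.937 m; N'_4 = 20·cos34.3° − 6·1.937 = 4.9; c'Δl = 12.98; W sinα = 11.3
Σc'Δl = 48.6 kN/m; ΣN' = 106.9 kN/m; ΣW sinα = 27.1 kN/m
Resisting = 48.6 + 106.9·tan25.5° = 48.6 + 51.0 = 99.6 kN/m
FS = 99.6 / 27.1 = 3.673

FS = 3.67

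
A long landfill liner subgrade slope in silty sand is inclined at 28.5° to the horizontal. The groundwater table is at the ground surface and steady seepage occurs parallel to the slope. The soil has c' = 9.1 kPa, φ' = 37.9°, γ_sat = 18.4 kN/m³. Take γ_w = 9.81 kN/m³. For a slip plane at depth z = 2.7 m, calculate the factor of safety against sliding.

FS = 1.11

With seepage parallel to the slope and the water table at the surface, the effective normal stress on the slip plane uses the buoyant unit weight γ' = γ_sat − γ_w while the driving shear stress uses γ_sat:
FS = [c' + γ' z cos²β tanφ'] / [γ_sat z sinβ cosβ]
γ' = 18.4 − 9.81 = 8.59 kN/m³
Numerator = 9.1 + 8.59·2.7·cos²28.5°·tan37.9° = 9.1 + 8.59·2.7·0.7723·0.7785 = 23.044 kPa
Denominator = 18.4·2.7·sin28.5°·cos28.5° = 18.4·2.7·0.4772·0.8788 = 20.833 kPa
FS = 23.044 / 20.833 = 1.106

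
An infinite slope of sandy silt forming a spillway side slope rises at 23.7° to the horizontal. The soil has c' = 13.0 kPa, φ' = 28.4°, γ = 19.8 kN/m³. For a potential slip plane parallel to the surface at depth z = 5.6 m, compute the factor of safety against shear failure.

For an infinite slope with a slip plane parallel to the surface (no pore pressure): FS = [c' + γz cos²β tanφ'] / [γz sinβ cosβ].
γz = 19.8·5.6 = 110.88 kN/m²
Numerator = 13.0 + 110.88·cos²23.7°·tan28.4° = 13.0 + 110.88·0.8384·0.5407 = 63.267 kPa
Denominator = 110.88·sin23.7°·cos23.7° = 110.88·0.4019·0.9157 = 40.809 kPa
FS = 63.267 / 40.809 = 1.550

FS = 1.55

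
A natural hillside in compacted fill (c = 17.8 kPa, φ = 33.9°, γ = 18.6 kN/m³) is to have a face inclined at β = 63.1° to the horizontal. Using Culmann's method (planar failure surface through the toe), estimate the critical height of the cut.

H_c = 22.30 m

Culmann's analysis gives the critical failure plane at α_cr = (β + φ)/2 = (63.1 + 33.9)/2 = 48.5°, and the critical height
H_c = (4c/γ) · sinβ cosφ / [1 − cos(β − φ)]
    = (4·17.8/18.6) · sin63.1°·cos33.9° / [1 − cos(29.2°)]
    = 3.828 · 0.8918·0.8300 / [1 − 0.8729]
    = 3.828 · 0.7402 / 0.1271
    = 22.30 m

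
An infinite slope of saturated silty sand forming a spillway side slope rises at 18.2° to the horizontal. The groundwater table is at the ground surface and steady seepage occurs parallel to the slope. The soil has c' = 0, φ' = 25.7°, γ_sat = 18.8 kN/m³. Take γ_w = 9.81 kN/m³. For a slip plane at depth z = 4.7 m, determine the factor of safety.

With seepage parallel to the slope and the water table at the surface, the effective normal stress on the slip plane uses the buoyant unit weight γ' = γ_sat − γ_w while the driving shear stress uses γ_sat:
FS = [c' + γ' z cos²β tanφ'] / [γ_sat z sinβ cosβ]
(For c' = 0 this reduces to FS = (γ'/γ_sat)·tanφ'/tanβ.)
γ' = 18.8 − 9.81 = 8.99 kN/m³
Numerator = 0.0 + 8.99·4.7·cos²18.2°·tan25.7° = 0.0 + 8.99·4.7·0.9024·0.4813 = 18.351 kPa
Denominator = 18.8·4.7·sin18.2°·cos18.2° = 18.8·4.7·0.3123·0.9500 = 26.217 kPa
FS = 18.351 / 26.217 = 0.700

FS = 0.70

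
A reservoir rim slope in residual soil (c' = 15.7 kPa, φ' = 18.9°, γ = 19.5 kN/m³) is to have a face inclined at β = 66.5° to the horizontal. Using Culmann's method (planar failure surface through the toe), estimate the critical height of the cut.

H_c = 8.58 m

Culmann's analysis gives the critical failure plane at α_cr = (β + φ')/2 = (66.5 + 18.9)/2 = 42.7°, and the critical height
H_c = (4c'/γ) · sinβ cosφ' / [1 − cos(β − φ')]
    = (4·15.7/19.5) · sin66.5°·cos18.9° / [1 − cos(47.6°)]
    = 3.221 · 0.9171·0.9461 / [1 − 0.6743]
    = 3.221 · 0.8676 / 0.3257
    = 8.58 m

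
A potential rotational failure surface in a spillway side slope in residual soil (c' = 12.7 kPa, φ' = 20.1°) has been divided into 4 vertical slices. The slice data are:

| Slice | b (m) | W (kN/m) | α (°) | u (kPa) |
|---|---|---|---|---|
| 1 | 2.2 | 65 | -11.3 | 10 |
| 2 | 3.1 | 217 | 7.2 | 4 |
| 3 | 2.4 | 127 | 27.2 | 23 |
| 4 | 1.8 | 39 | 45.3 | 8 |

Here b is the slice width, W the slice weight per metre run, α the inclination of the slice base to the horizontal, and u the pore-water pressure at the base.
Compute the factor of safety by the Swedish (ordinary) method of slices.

Ordinary method of slices: FS = Σ[c'·Δl_i + (W_i cosα_i − u_i·Δl_i)·tanφ'] / Σ W_i sinα_i, with Δl_i = b_i / cosα_i.
Slice 1: Δl = 2.2/cos(-11.3°) = 2.243 m; N'_1 = 65·cos(-11.3°) − 10·2.243 = 41.3; c'Δl = 28.49; W sinα = -12.7
Slice 2: Δl = 3.1/cos7.2° = 3.125 m; N'_2 = 217·cos7.2° − 4·3.125 = 202.8; c'Δl = 39.68; W sinα = 27.2
Slice 3: Δl = 2.4/cos27.2° = 2.698 m; N'_3 = 127·cos27.2° − 23·2.698 = 50.9; c'Δl = 34.27; W sinα = 58.1
Slice 4: Δl = 1.8/cos45.3° = 2.559 m; N'_4 = 39·cos45.3° − 8·2.559 = 7.0; c'Δl = 32.50; W sinα = 27.7
Σc'Δl = 134.9 kN/m; ΣN' = 301.9 kN/m; ΣW sinα = 100.2 kN/m
Resisting = 134.9 + 301.9·tan20.1° = 134.9 + 110.5 = 245.4 kN/m
FS = 245.4 / 100.2 = 2.449

FS = 2.45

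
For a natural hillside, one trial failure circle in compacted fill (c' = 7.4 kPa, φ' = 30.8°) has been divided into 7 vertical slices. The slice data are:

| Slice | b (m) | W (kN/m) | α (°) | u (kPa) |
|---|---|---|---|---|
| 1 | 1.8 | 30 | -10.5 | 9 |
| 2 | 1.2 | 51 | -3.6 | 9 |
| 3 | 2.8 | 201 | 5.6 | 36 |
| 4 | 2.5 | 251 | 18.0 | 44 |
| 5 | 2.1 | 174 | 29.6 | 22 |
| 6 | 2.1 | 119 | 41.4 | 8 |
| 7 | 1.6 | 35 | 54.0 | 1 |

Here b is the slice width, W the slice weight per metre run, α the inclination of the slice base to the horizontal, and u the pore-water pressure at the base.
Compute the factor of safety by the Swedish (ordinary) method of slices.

FS = 1.40

Ordinary method of slices: FS = Σ[c'·Δl_i + (W_i cosα_i − u_i·Δl_i)·tanφ'] / Σ W_i sinα_i, with Δl_i = b_i / cosα_i.
Slice 1: Δl = 1.8/cos(-10.5°) = 1.831 m; N'_1 = 30·cos(-10.5°) − 9·1.831 = 13.0; c'Δl = 13.55; W sinα = -5.5
Slice 2: Δl = 1.2/cos(-3.6°) = 1.202 m; N'_2 = 51·cos(-3.6°) − 9·1.202 = 40.1; c'Δl = 8.90; W sinα = -3.2
Slice 3: Δl = 2.8/cos5.6° = 2.813 m; N'_3 = 201·cos5.6° − 36·2.813 = 98.8; c'Δl = 20.82; W sinα = 19.6
Slice 4: Δl = 2.5/cos18.0° = 2.629 m; N'_4 = 251·cos18.0° − 44·2.629 = 123.1; c'Δl = 19.45; W sinα = 77.6
Slice 5: Δl = 2.1/cos29.6° = 2.415 m; N'_5 = 174·cos29.6° − 22·2.415 = 98.2; c'Δl = 17.87; W sinα = 85.9
Slice 6: Δl = 2.1/cos41.4° = 2.800 m; N'_6 = 119·cos41.4° − 8·2.800 = 66.9; c'Δl = 20.72; W sinα = 78.7
Slice 7: Δl = 1.6/cos54.0° = 2.722 m; N'_7 = 35·cos54.0° − 1·2.722 = 17.9; c'Δl = 20.14; W sinα = 28.3
Σc'Δl = 121.4 kN/m; ΣN' = 457.8 kN/m; ΣW sinα = 281.5 kN/m
Resisting = 121.4 + 457.8·tan30.8° = 121.4 + 272.9 = 394.3 kN/m
FS = 394.3 / 281.5 = 1.401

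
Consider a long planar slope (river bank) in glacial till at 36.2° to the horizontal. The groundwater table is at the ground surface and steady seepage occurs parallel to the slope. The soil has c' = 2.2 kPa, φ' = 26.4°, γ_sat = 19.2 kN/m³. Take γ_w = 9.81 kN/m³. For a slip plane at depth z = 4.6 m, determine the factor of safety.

FS = 0.38

With seepage parallel to the slope and the water table at the surface, the effective normal stress on the slip plane uses the buoyant unit weight γ' = γ_sat − γ_w while the driving shear stress uses γ_sat:
FS = [c' + γ' z cos²β tanφ'] / [γ_sat z sinβ cosβ]
γ' = 19.2 − 9.81 = 9.39 kN/m³
Numerator = 2.2 + 9.39·4.6·cos²36.2°·tan26.4° = 2.2 + 9.39·4.6·0.6512·0.4964 = 16.163 kPa
Denominator = 19.2·4.6·sin36.2°·cos36.2° = 19.2·4.6·0.5906·0.8070 = 42.093 kPa
FS = 16.163 / 42.093 = 0.384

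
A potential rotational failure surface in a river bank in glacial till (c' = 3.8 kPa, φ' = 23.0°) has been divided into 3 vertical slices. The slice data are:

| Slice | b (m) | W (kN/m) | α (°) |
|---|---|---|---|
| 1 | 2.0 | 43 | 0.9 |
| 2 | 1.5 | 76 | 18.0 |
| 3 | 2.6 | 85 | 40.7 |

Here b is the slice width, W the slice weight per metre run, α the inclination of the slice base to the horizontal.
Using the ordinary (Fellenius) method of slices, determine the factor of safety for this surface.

Ordinary method of slices: FS = Σ[c'·Δl_i + (W_i cosα_i)·tanφ'] / Σ W_i sinα_i, with Δl_i = b_i / cosα_i.
Slice 1: Δl = 2.0/cos0.9° = 2.000 m; N'_1 = 43·cos0.9° = 43.0; c'Δl = 7.60; W sinα = 0.7
Slice 2: Δl = 1.5/cos18.0° = 1.577 m; N'_2 = 76·cos18.0° = 72.3; c'Δl = 5.99; W sinα = 23.5
Slice 3: Δl = 2.6/cos40.7° = 3.429 m; N'_3 = 85·cos40.7° = 64.4; c'Δl = 13.03; W sinα = 55.4
Σc'Δl = 26.6 kN/m; ΣN' = 179.7 kN/m; ΣW sinα = 79.6 kN/m
Resisting = 26.6 + 179.7·tan23.0° = 26.6 + 76.3 = 102.9 kN/m
FS = 102.9 / 79.6 = 1.293

FS = 1.29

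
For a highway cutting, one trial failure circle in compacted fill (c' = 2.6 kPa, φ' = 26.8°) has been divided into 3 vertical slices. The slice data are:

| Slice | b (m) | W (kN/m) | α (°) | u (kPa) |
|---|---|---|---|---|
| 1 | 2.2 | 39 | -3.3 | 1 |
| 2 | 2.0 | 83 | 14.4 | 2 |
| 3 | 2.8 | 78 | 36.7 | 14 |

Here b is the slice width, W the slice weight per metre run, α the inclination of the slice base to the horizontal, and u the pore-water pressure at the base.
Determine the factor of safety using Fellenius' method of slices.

FS = 1.29

Ordinary method of slices: FS = Σ[c'·Δl_i + (W_i cosα_i − u_i·Δl_i)·tanφ'] / Σ W_i sinα_i, with Δl_i = b_i / cosα_i.
Slice 1: Δl = 2.2/cos(-3.3°) = 2.204 m; N'_1 = 39·cos(-3.3°) − 1·2.204 = 36.7; c'Δl = 5.73; W sinα = -2.2
Slice 2: Δl = 2.0/cos14.4° = 2.065 m; N'_2 = 83·cos14.4° − 2·2.065 = 76.3; c'Δl = 5.37; W sinα = 20.6
Slice 3: Δl = 2.8/cos36.7° = 3.492 m; N'_3 = 78·cos36.7° − 14·3.492 = 13.6; c'Δl = 9.08; W sinα = 46.6
Σc'Δl = 20.2 kN/m; ΣN' = 126.6 kN/m; ΣW sinα = 65.0 kN/m
Resisting = 20.2 + 126.6·tan26.8° = 20.2 + 64.0 = 84.1 kN/m
FS = 84.1 / 65.0 = 1.294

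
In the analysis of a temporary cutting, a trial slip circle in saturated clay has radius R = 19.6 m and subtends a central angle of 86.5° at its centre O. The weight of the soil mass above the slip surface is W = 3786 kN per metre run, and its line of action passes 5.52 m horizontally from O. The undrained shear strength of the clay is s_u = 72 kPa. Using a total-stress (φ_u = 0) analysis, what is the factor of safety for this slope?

FS = 2.00

Taking moments about the centre O, the resisting moment is provided by the undrained shear strength acting along the arc:
Arc length L_a = R·θ = 19.6·(86.5°·π/180) = 19.6·1.5097 = 29.59 m
M_R = s_u·L_a·R = 72·29.59·19.6 = 41757.8 kN·m/m
M_D = W·d = 3786·5.52 = 20898.7 kN·m/m
FS = M_R / M_D = 41757.8 / 20898.7 = 1.998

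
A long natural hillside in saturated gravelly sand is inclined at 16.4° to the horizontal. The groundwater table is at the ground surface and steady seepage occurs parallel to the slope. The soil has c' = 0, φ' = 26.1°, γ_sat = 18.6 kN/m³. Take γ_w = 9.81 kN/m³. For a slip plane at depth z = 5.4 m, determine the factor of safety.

FS = 0.79

With seepage parallel to the slope and the water table at the surface, the effective normal stress on the slip plane uses the buoyant unit weight γ' = γ_sat − γ_w while the driving shear stress uses γ_sat:
FS = [c' + γ' z cos²β tanφ'] / [γ_sat z sinβ cosβ]
(For c' = 0 this reduces to FS = (γ'/γ_sat)·tanφ'/tanβ.)
γ' = 18.6 − 9.81 = 8.79 kN/m³
Numerator = 0.0 + 8.79·5.4·cos²16.4°·tan26.1° = 0.0 + 8.79·5.4·0.9203·0.4899 = 21.400 kPa
Denominator = 18.6·5.4·sin16.4°·cos16.4° = 18.6·5.4·0.2823·0.9593 = 27.205 kPa
FS = 21.400 / 27.205 = 0.787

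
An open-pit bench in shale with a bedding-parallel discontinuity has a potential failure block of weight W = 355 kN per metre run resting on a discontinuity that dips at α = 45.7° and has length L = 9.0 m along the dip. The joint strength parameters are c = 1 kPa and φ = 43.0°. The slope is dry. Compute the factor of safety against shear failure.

FS = 0.95

Resolving the block weight along and normal to the plane and applying the Mohr–Coulomb strength on the joint:
N' = W cosα = 355·cos45.7° = 247.9 kN/m
Driving force T = W sinα = 355·sin45.7° = 254.1 kN/m
Resisting force R = c·L + N'·tanφ = 1·9.0 + 247.9·tan43.0° = 9.0 + 231.2 = 240.2 kN/m
FS = R / T = 240.2 / 254.1 = 0.945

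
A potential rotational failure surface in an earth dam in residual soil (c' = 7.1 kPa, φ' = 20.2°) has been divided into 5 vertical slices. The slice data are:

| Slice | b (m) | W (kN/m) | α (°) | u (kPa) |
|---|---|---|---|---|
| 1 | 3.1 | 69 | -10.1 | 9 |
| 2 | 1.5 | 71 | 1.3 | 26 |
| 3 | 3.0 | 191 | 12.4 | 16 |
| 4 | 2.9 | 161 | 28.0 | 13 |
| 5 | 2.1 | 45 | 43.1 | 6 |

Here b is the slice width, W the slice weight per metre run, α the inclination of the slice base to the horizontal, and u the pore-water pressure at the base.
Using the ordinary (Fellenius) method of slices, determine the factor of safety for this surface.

FS = 1.59

Ordinary method of slices: FS = Σ[c'·Δl_i + (W_i cosα_i − u_i·Δl_i)·tanφ'] / Σ W_i sinα_i, with Δl_i = b_i / cosα_i.
Slice 1: Δl = 3.1/cos(-10.1°) = 3.149 m; N'_1 = 69·cos(-10.1°) − 9·3.149 = 39.6; c'Δl = 22.36; W sinα = -12.1
Slice 2: Δl = 1.5/cos1.3° = 1.500 m; N'_2 = 71·cos1.3° − 26·1.500 = 32.0; c'Δl = 10.65; W sinα = 1.6
Slice 3: Δl = 3.0/cos12.4° = 3.072 m; N'_3 = 191·cos12.4° − 16·3.072 = 137.4; c'Δl = 21.81; W sinα = 41.0
Slice 4: Δl = 2.9/cos28.0° = 3.284 m; N'_4 = 161·cos28.0° − 13·3.284 = 99.5; c'Δl = 23.32; W sinα = 75.6
Slice 5: Δl = 2.1/cos43.1° = 2.876 m; N'_5 = 45·cos43.1° − 6·2.876 = 15.6; c'Δl = 20.42; W sinα = 30.7
Σc'Δl = 98.6 kN/m; ΣN' = 324.0 kN/m; ΣW sinα = 136.9 kN/m
Resisting = 98.6 + 324.0·tan20.2° = 98.6 + 119.2 = 217.8 kN/m
FS = 217.8 / 136.9 = 1.591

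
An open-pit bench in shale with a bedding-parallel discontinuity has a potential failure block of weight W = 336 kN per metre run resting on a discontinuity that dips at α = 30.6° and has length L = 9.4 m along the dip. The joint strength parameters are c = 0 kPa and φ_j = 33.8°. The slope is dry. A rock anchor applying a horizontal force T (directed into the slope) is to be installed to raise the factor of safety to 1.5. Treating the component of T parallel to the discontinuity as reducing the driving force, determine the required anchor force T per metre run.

T = 39 kN/m

Resolving forces along and normal to the sliding plane, with the horizontal anchor force T adding T·sinα to the effective normal force and T·cosα acting up the plane against the driving force:
FS = [cL + (W cosα + T sinα) tanφ_j] / [W sinα − T cosα]
Without the anchor: N' = 289.2 kN/m, driving T_d = 171.0 kN/m, resisting R = 0·9.4 + 289.2·tan33.8° = 193.6 kN/m, FS = 1.13.
Setting FS = 1.5 and solving for T:
1.5·(171.0 − T cos30.6°) = 193.6 + T sin30.6°·tan33.8°
T·(sin30.6°·tan33.8° + 1.5·cos30.6°) = 1.5·171.0 − 193.6
T·(0.5090·0.6694 + 1.5·0.8607) = 256.6 − 193.6 = 62.9
T·1.6319 = 62.9
T = 38.6 kN/m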